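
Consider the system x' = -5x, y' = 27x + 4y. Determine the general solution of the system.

x(t) = -c_2e^(-5t), y(t) = -c_1e^(4t) + 3c_2e^(-5t)

Coefficient matrix A = [[-5, 0], [27, 4]].
Characteristic polynomial det(A - λI) = λ^2 + λ - 20 = 0.
Eigenvalues λ = 4, -5.
For λ=4: (A-λI) row 1 is [-9, 0], so an eigenvector is (0, -1).
For λ=-5: (A-λI) row 2 is [27, 9], so an eigenvector is (-1, 3).
General solution: c_1e^(4t)(0,-1) + c_2e^(-5t)(-1,3).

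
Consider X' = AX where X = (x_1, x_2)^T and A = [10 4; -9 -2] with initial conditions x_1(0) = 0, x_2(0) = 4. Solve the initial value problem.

x_1(t) = 16te^(4t), x_2(t) = -24te^(4t) + 4e^(4t)

Coefficient matrix A = [[10, 4], [-9, -2]].
Characteristic polynomial det(A - λI) = λ^2 - 8λ + 16 = 0.
Single eigenvalue λ = 4 with algebraic multiplicity 2.
Eigenvector v = (2,-3); generalized eigenvector w with (A-λI)w=v is (1,-1).
General solution: e^(4t)[c_1·v + c_2·(t·v + w)].
Applying x_1(0)=0, x_2(0)=4 gives c_1=-4, c_2=8.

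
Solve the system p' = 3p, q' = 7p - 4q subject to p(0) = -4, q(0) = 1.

Coefficient matrix A = [[3, 0], [7, -4]].
Characteristic polynomial det(A - λI) = λ^2 + λ - 12 = 0.
Eigenvalues λ = 3, -4.
For λ=3: (A-λI) row 2 is [7, -7], so an eigenvector is (1, 1).
For λ=-4: (A-λI) row 1 is [7, 0], so an eigenvector is (0, -1).
General solution: K_1e^(3t)(1,1) + K_2e^(-4t)(0,-1).
Applying p(0)=-4, q(0)=1 gives K_1=-4, K_2=-5.

p(t) = -4e^(3t), q(t) = -4e^(3t) + 5e^(-4t)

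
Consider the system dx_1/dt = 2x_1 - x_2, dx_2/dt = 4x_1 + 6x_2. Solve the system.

Coefficient matrix A = [[2, -1], [4, 6]].
Characteristic polynomial det(A - λI) = λ^2 - 8λ + 16 = 0.
Single eigenvalue λ = 4 with algebraic multiplicity 2.
Eigenvector v = (1,-2); generalized eigenvector w with (A-λI)w=v is (-1,1).
General solution: e^(4t)[c_1·v + c_2·(t·v + w)].

x_1(t) = c_1e^(4t) + c_2te^(4t) - c_2e^(4t), x_2(t) = -2c_1e^(4t) - 2c_2te^(4t) + c_2e^(4t)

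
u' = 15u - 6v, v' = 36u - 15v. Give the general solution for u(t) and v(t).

Coefficient matrix A = [[15, -6], [36, -15]].
Characteristic polynomial det(A - λI) = λ^2 - 9 = 0.
Eigenvalues λ = 3, -3.
For λ=3: (A-λI) row 1 is [12, -6], so an eigenvector is (1, 2).
For λ=-3: (A-λI) row 1 is [18, -6], so an eigenvector is (1, 3).
General solution: C_1e^(3t)(1,2) + C_2e^(-3t)(1,3).

u(t) = C_1e^(3t) + C_2e^(-3t), v(t) = 2C_1e^(3t) + 3C_2e^(-3t)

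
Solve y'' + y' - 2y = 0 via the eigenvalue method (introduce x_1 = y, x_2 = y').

Let x_1 = y, x_2 = y'. Then x_1' = x_2 and x_2' = 2x_1 - x_2.
A = [[0,1],[2,-1]]; det(A-λI) = λ^2 + λ - 2.
Eigenvalues λ = -2, 1 with eigenvectors (1,-2), (1,1).

y(t) = K_1e^(-2t) + K_2e^(t)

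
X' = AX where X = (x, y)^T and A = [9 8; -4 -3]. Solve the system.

x(t) = K_1e^(t) - 2K_2e^(5t), y(t) = -K_1e^(t) + K_2e^(5t)

Coefficient matrix A = [[9, 8], [-4, -3]].
Characteristic polynomial det(A - λI) = λ^2 - 6λ + 5 = 0.
Eigenvalues λ = 1, 5.
For λ=1: (A-λI) row 1 is [8, 8], so an eigenvector is (1, -1).
For λ=5: (A-λI) row 1 is [4, 8], so an eigenvector is (-2, 1).
General solution: K_1e^(t)(1,-1) + K_2e^(5t)(-2,1).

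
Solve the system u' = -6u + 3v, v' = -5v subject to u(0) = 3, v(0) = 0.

u(t) = 3e^(-6t), v(t) = 0

Coefficient matrix A = [[-6, 3], [0, -5]].
Characteristic polynomial det(A - λI) = λ^2 + 11λ + 30 = 0.
Eigenvalues λ = -5, -6.
For λ=-5: (A-λI) row 1 is [-1, 3], so an eigenvector is (3, 1).
For λ=-6: (A-λI) row 1 is [0, 3], so an eigenvector is (1, 0).
General solution: K_1e^(-5t)(3,1) + K_2e^(-6t)(1,0).
Applying u(0)=3, v(0)=0 gives K_1=0, K_2=3.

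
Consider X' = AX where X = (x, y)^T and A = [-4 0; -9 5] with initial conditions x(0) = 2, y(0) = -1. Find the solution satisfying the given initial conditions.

x(t) = 2e^(-4t), y(t) = -3e^(5t) + 2e^(-4t)

Coefficient matrix A = [[-4, 0], [-9, 5]].
Characteristic polynomial det(A - λI) = λ^2 - λ - 20 = 0.
Eigenvalues λ = 5, -4.
For λ=5: (A-λI) row 1 is [-9, 0], so an eigenvector is (0, -1).
For λ=-4: (A-λI) row 2 is [-9, 9], so an eigenvector is (1, 1).
General solution: c_1e^(5t)(0,-1) + c_2e^(-4t)(1,1).
Applying x(0)=2, y(0)=-1 gives c_1=3, c_2=2.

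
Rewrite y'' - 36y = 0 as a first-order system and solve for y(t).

Let x_1 = y, x_2 = y'. Then x_1' = x_2 and x_2' = 36x_1.
A = [[0,1],[36,0]]; det(A-λI) = λ^2 - 36.
Eigenvalues λ = -6, 6 with eigenvectors (1,-6), (1,6).

y(t) = c_1e^(-6t) + c_2e^(6t)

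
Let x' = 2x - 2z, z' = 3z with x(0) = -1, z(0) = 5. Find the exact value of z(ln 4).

320

A = [[2,-2],[0,3]]; eigenvalues λ = 2, 3.
Eigenvectors: (-1,0) for λ=2, (2,-1) for λ=3.
From the initial condition, c_1 = -9, c_2 = -5.
z(ln 4) = (-9)(4^2)(0) + (-5)(4^3)(-1) = 320.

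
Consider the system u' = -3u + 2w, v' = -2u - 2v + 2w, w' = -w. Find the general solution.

Coefficient matrix A = [[-3, 0, 2], [-2, -2, 2], [0, 0, -1]].
det(A - λI) = 0 gives eigenvalues λ = -3, -2, -1.
For λ=-3: eigenvector (1,2,0).
For λ=-2: eigenvector (0,1,0).
For λ=-1: eigenvector (1,0,1).
General solution: K_1e^(-3t)(1,2,0) + K_2e^(-2t)(0,1,0) + K_3e^(-t)(1,0,1).

u(t) = K_1e^(-3t) + K_3e^(-t), v(t) = 2K_1e^(-3t) + K_2e^(-2t), w(t) = K_3e^(-t)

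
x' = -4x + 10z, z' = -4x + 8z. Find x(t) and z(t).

x(t) = -2C_1e^(2t)sin(2t) - C_1e^(2t)cos(2t) - C_2e^(2t)sin(2t) + 2C_2e^(2t)cos(2t), z(t) = -C_1e^(2t)sin(2t) - C_1e^(2t)cos(2t) - C_2e^(2t)sin(2t) + C_2e^(2t)cos(2t)

Coefficient matrix A = [[-4, 10], [-4, 8]].
Characteristic polynomial det(A - λI) = λ^2 - 4λ + 8 = 0.
Eigenvalues λ = 2 ± 2i (complex conjugate pair).
For λ=2+2i: an eigenvector is (-1,-1) - i(-2,-1) = (-1 + 2i, -1 + i).
A real fundamental pair from Re and Im of e^((2+2i)t)v: X_1 = e^(2t)(cos(2t)·(-1,-1) + sin(2t)·(-2,-1)), X_2 = e^(2t)(sin(2t)·(-1,-1) - cos(2t)·(-2,-1)).
General solution: C_1X_1 + C_2X_2.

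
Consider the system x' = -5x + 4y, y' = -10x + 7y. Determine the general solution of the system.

Coefficient matrix A = [[-5, 4], [-10, 7]].
Characteristic polynomial det(A - λI) = λ^2 - 2λ + 5 = 0.
Eigenvalues λ = 1 ± 2i (complex conjugate pair).
For λ=1+2i: an eigenvector is (1,2) - i(1,1) = (1 - i, 2 - i).
A real fundamental pair from Re and Im of e^((1+2i)t)v: X_1 = e^(t)(cos(2t)·(1,2) + sin(2t)·(1,1)), X_2 = e^(t)(sin(2t)·(1,2) - cos(2t)·(1,1)).
General solution: K_1X_1 + K_2X_2.

x(t) = K_1e^(t)sin(2t) + K_1e^(t)cos(2t) + K_2e^(t)sin(2t) - K_2e^(t)cos(2t), y(t) = K_1e^(t)sin(2t) + 2K_1e^(t)cos(2t) + 2K_2e^(t)sin(2t) - K_2e^(t)cos(2t)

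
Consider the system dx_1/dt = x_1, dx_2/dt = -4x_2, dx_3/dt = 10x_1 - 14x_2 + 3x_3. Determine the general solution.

x_1(t) = K_1e^(t), x_2(t) = K_3e^(-4t), x_3(t) = -5K_1e^(t) + K_2e^(3t) + 2K_3e^(-4t)

Coefficient matrix A = [[1, 0, 0], [0, -4, 0], [10, -14, 3]].
det(A - λI) = 0 gives eigenvalues λ = 1, 3, -4.
For λ=1: eigenvector (1,0,-5).
For λ=3: eigenvector (0,0,1).
For λ=-4: eigenvector (0,1,2).
General solution: K_1e^(t)(1,0,-5) + K_2e^(3t)(0,0,1) + K_3e^(-4t)(0,1,2).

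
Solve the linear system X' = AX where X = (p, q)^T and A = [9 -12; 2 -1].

Coefficient matrix A = [[9, -12], [2, -1]].
Characteristic polynomial det(A - λI) = λ^2 - 8λ + 15 = 0.
Eigenvalues λ = 3, 5.
For λ=3: (A-λI) row 1 is [6, -12], so an eigenvector is (2, 1).
For λ=5: (A-λI) row 1 is [4, -12], so an eigenvector is (3, 1).
General solution: K_1e^(3t)(2,1) + K_2e^(5t)(3,1).

p(t) = 2K_1e^(3t) + 3K_2e^(5t), q(t) = K_1e^(3t) + K_2e^(5t)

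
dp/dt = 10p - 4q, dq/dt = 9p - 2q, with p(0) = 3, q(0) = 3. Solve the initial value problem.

p(t) = 6te^(4t) + 3e^(4t), q(t) = 9te^(4t) + 3e^(4t)

Coefficient matrix A = [[10, -4], [9, -2]].
Characteristic polynomial det(A - λI) = λ^2 - 8λ + 16 = 0.
Single eigenvalue λ = 4 with algebraic multiplicity 2.
Eigenvector v = (2,3); generalized eigenvector w with (A-λI)w=v is (1,1).
General solution: e^(4t)[K_1·v + K_2·(t·v + w)].
Applying p(0)=3, q(0)=3 gives K_1=0, K_2=3.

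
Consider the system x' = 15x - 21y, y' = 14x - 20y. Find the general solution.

x(t) = -3C_1e^(t) + C_2e^(-6t), y(t) = -2C_1e^(t) + C_2e^(-6t)

Coefficient matrix A = [[15, -21], [14, -20]].
Characteristic polynomial det(A - λI) = λ^2 + 5λ - 6 = 0.
Eigenvalues λ = 1, -6.
For λ=1: (A-λI) row 1 is [14, -21], so an eigenvector is (-3, -2).
For λ=-6: (A-λI) row 1 is [21, -21], so an eigenvector is (1, 1).
General solution: C_1e^(t)(-3,-2) + C_2e^(-6t)(1,1).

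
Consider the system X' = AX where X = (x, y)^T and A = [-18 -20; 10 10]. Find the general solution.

x(t) = C_1e^(-4t)sin(2t) - 3C_1e^(-4t)cos(2t) - 3C_2e^(-4t)sin(2t) - C_2e^(-4t)cos(2t), y(t) = -C_1e^(-4t)sin(2t) + 2C_1e^(-4t)cos(2t) + 2C_2e^(-4t)sin(2t) + C_2e^(-4t)cos(2t)

Coefficient matrix A = [[-18, -20], [10, 10]].
Characteristic polynomial det(A - λI) = λ^2 + 8λ + 20 = 0.
Eigenvalues λ = -4 ± 2i (complex conjugate pair).
For λ=-4+2i: an eigenvector is (-3,2) - i(1,-1) = (-3 - i, 2 + i).
A real fundamental pair from Re and Im of e^((-4+2i)t)v: X_1 = e^(-4t)(cos(2t)·(-3,2) + sin(2t)·(1,-1)), X_2 = e^(-4t)(sin(2t)·(-3,2) - cos(2t)·(1,-1)).
General solution: C_1X_1 + C_2X_2.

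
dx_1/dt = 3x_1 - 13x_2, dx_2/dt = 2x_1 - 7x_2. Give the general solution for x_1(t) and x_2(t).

Coefficient matrix A = [[3, -13], [2, -7]].
Characteristic polynomial det(A - λI) = λ^2 + 4λ + 5 = 0.
Eigenvalues λ = -2 ± i (complex conjugate pair).
For λ=-2+i: an eigenvector is (-3,-1) - i(-2,-1) = (-3 + 2i, -1 + i).
A real fundamental pair from Re and Im of e^((-2+i)t)v: X_1 = e^(-2t)(cos(t)·(-3,-1) + sin(t)·(-2,-1)), X_2 = e^(-2t)(sin(t)·(-3,-1) - cos(t)·(-2,-1)).
General solution: c_1X_1 + c_2X_2.

x_1(t) = -2c_1e^(-2t)sin(t) - 3c_1e^(-2t)cos(t) - 3c_2e^(-2t)sin(t) + 2c_2e^(-2t)cos(t), x_2(t) = -c_1e^(-2t)sin(t) - c_1e^(-2t)cos(t) - c_2e^(-2t)sin(t) + c_2e^(-2t)cos(t)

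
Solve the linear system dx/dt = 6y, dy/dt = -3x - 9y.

Coefficient matrix A = [[0, 6], [-3, -9]].
Characteristic polynomial det(A - λI) = λ^2 + 9λ + 18 = 0.
Eigenvalues λ = -3, -6.
For λ=-3: (A-λI) row 1 is [3, 6], so an eigenvector is (-2, 1).
For λ=-6: (A-λI) row 1 is [6, 6], so an eigenvector is (1, -1).
General solution: c_1e^(-3t)(-2,1) + c_2e^(-6t)(1,-1).

x(t) = -2c_1e^(-3t) + c_2e^(-6t), y(t) = c_1e^(-3t) - c_2e^(-6t)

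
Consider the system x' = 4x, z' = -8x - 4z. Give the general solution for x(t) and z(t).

Coefficient matrix A = [[4, 0], [-8, -4]].
Characteristic polynomial det(A - λI) = λ^2 - 16 = 0.
Eigenvalues λ = -4, 4.
For λ=-4: (A-λI) row 1 is [8, 0], so an eigenvector is (0, 1).
For λ=4: (A-λI) row 2 is [-8, -8], so an eigenvector is (1, -1).
General solution: C_1e^(-4t)(0,1) + C_2e^(4t)(1,-1).

x(t) = C_2e^(4t), z(t) = C_1e^(-4t) - C_2e^(4t)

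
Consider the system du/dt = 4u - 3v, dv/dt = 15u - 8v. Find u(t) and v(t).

Coefficient matrix A = [[4, -3], [15, -8]].
Characteristic polynomial det(A - λI) = λ^2 + 4λ + 13 = 0.
Eigenvalues λ = -2 ± 3i (complex conjugate pair).
For λ=-2+3i: an eigenvector is (0,-1) - i(1,2) = (0 - i, -1 - 2i).
A real fundamental pair from Re and Im of e^((-2+3i)t)v: X_1 = e^(-2t)(cos(3t)·(0,-1) + sin(3t)·(1,2)), X_2 = e^(-2t)(sin(3t)·(0,-1) - cos(3t)·(1,2)).
General solution: c_1X_1 + c_2X_2.

u(t) = c_1e^(-2t)sin(3t) - c_2e^(-2t)cos(3t), v(t) = 2c_1e^(-2t)sin(3t) - c_1e^(-2t)cos(3t) - c_2e^(-2t)sin(3t) - 2c_2e^(-2t)cos(3t)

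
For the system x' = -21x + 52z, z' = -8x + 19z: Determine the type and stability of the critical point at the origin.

A = [[-21,52],[-8,19]]; det(A-λI) = λ^2 + 2λ + 17.
λ = -1 ± 4i: negative real part.

stable spiral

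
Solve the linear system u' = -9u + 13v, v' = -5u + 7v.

Coefficient matrix A = [[-9, 13], [-5, 7]].
Characteristic polynomial det(A - λI) = λ^2 + 2λ + 2 = 0.
Eigenvalues λ = -1 ± i (complex conjugate pair).
For λ=-1+i: an eigenvector is (-2,-1) - i(3,2) = (-2 - 3i, -1 - 2i).
A real fundamental pair from Re and Im of e^((-1+i)t)v: X_1 = e^(-t)(cos(t)·(-2,-1) + sin(t)·(3,2)), X_2 = e^(-t)(sin(t)·(-2,-1) - cos(t)·(3,2)).
General solution: C_1X_1 + C_2X_2.

u(t) = 3C_1e^(-t)sin(t) - 2C_1e^(-t)cos(t) - 2C_2e^(-t)sin(t) - 3C_2e^(-t)cos(t), v(t) = 2C_1e^(-t)sin(t) - C_1e^(-t)cos(t) - C_2e^(-t)sin(t) - 2C_2e^(-t)cos(t)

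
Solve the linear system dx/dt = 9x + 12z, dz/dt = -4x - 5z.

Coefficient matrix A = [[9, 12], [-4, -5]].
Characteristic polynomial det(A - λI) = λ^2 - 4λ + 3 = 0.
Eigenvalues λ = 1, 3.
For λ=1: (A-λI) row 1 is [8, 12], so an eigenvector is (-3, 2).
For λ=3: (A-λI) row 1 is [6, 12], so an eigenvector is (2, -1).
General solution: C_1e^(t)(-3,2) + C_2e^(3t)(2,-1).

x(t) = -3C_1e^(t) + 2C_2e^(3t), z(t) = 2C_1e^(t) - C_2e^(3t)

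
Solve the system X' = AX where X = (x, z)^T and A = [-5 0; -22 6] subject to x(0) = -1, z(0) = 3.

x(t) = -e^(-5t), z(t) = 5e^(6t) - 2e^(-5t)

Coefficient matrix A = [[-5, 0], [-22, 6]].
Characteristic polynomial det(A - λI) = λ^2 - λ - 30 = 0.
Eigenvalues λ = 6, -5.
For λ=6: (A-λI) row 1 is [-11, 0], so an eigenvector is (0, -1).
For λ=-5: (A-λI) row 2 is [-22, 11], so an eigenvector is (1, 2).
General solution: C_1e^(6t)(0,-1) + C_2e^(-5t)(1,2).
Applying x(0)=-1, z(0)=3 gives C_1=-5, C_2=-1.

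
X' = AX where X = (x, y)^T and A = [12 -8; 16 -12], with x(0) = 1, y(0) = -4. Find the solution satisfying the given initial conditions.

x(t) = 6e^(4t) - 5e^(-4t), y(t) = 6e^(4t) - 10e^(-4t)

Coefficient matrix A = [[12, -8], [16, -12]].
Characteristic polynomial det(A - λI) = λ^2 - 16 = 0.
Eigenvalues λ = -4, 4.
For λ=-4: (A-λI) row 1 is [16, -8], so an eigenvector is (-1, -2).
For λ=4: (A-λI) row 1 is [8, -8], so an eigenvector is (-1, -1).
General solution: c_1e^(-4t)(-1,-2) + c_2e^(4t)(-1,-1).
Applying x(0)=1, y(0)=-4 gives c_1=5, c_2=-6.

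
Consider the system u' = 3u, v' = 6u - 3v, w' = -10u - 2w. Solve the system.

u(t) = c_2e^(3t), v(t) = c_1e^(-3t) + c_2e^(3t), w(t) = -2c_2e^(3t) + c_3e^(-2t)

Coefficient matrix A = [[3, 0, 0], [6, -3, 0], [-10, 0, -2]].
det(A - λI) = 0 gives eigenvalues λ = -3, 3, -2.
For λ=-3: eigenvector (0,1,0).
For λ=3: eigenvector (1,1,-2).
For λ=-2: eigenvector (0,0,1).
General solution: c_1e^(-3t)(0,1,0) + c_2e^(3t)(1,1,-2) + c_3e^(-2t)(0,0,1).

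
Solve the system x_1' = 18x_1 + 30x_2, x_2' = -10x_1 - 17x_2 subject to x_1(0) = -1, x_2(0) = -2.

x_1(t) = -16e^(3t) + 15e^(-2t), x_2(t) = 8e^(3t) - 10e^(-2t)

Coefficient matrix A = [[18, 30], [-10, -17]].
Characteristic polynomial det(A - λI) = λ^2 - λ - 6 = 0.
Eigenvalues λ = 3, -2.
For λ=3: (A-λI) row 1 is [15, 30], so an eigenvector is (2, -1).
For λ=-2: (A-λI) row 1 is [20, 30], so an eigenvector is (3, -2).
General solution: C_1e^(3t)(2,-1) + C_2e^(-2t)(3,-2).
Applying x_1(0)=-1, x_2(0)=-2 gives C_1=-8, C_2=5.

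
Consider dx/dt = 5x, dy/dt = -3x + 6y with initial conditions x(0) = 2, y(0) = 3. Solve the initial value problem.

x(t) = 2e^(5t), y(t) = -3e^(6t) + 6e^(5t)

Coefficient matrix A = [[5, 0], [-3, 6]].
Characteristic polynomial det(A - λI) = λ^2 - 11λ + 30 = 0.
Eigenvalues λ = 5, 6.
For λ=5: (A-λI) row 2 is [-3, 1], so an eigenvector is (1, 3).
For λ=6: (A-λI) row 1 is [-1, 0], so an eigenvector is (0, -1).
General solution: C_1e^(5t)(1,3) + C_2e^(6t)(0,-1).
Applying x(0)=2, y(0)=3 gives C_1=2, C_2=3.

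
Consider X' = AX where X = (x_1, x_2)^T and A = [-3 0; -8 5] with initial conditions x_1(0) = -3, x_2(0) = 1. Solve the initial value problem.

Coefficient matrix A = [[-3, 0], [-8, 5]].
Characteristic polynomial det(A - λI) = λ^2 - 2λ - 15 = 0.
Eigenvalues λ = 5, -3.
For λ=5: (A-λI) row 1 is [-8, 0], so an eigenvector is (0, -1).
For λ=-3: (A-λI) row 2 is [-8, 8], so an eigenvector is (1, 1).
General solution: K_1e^(5t)(0,-1) + K_2e^(-3t)(1,1).
Applying x_1(0)=-3, x_2(0)=1 gives K_1=-4, K_2=-3.

x_1(t) = -3e^(-3t), x_2(t) = 4e^(5t) - 3e^(-3t)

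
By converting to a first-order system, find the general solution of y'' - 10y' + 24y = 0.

y(t) = C_1e^(6t) + C_2e^(4t)

Let x_1 = y, x_2 = y'. Then x_1' = x_2 and x_2' = -24x_1 + 10x_2.
A = [[0,1],[-24,10]]; det(A-λI) = λ^2 - 10λ + 24.
Eigenvalues λ = 6, 4 with eigenvectors (1,6), (1,4).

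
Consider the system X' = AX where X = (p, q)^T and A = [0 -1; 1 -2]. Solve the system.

p(t) = -C_1e^(-t) - C_2te^(-t), q(t) = -C_1e^(-t) - C_2te^(-t) + C_2e^(-t)

Coefficient matrix A = [[0, -1], [1, -2]].
Characteristic polynomial det(A - λI) = λ^2 + 2λ + 1 = 0.
Single eigenvalue λ = -1 with algebraic multiplicity 2.
Eigenvector v = (-1,-1); generalized eigenvector w with (A-λI)w=v is (0,1).
General solution: e^(-t)[C_1·v + C_2·(t·v + w)].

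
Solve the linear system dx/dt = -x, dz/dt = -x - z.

x(t) = -K_2e^(-t), z(t) = K_1e^(-t) + K_2te^(-t) + K_2e^(-t)

Coefficient matrix A = [[-1, 0], [-1, -1]].
Characteristic polynomial det(A - λI) = λ^2 + 2λ + 1 = 0.
Single eigenvalue λ = -1 with algebraic multiplicity 2.
Eigenvector v = (0,1); generalized eigenvector w with (A-λI)w=v is (-1,1).
General solution: e^(-t)[K_1·v + K_2·(t·v + w)].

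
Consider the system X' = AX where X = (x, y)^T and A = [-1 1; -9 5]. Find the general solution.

Coefficient matrix A = [[-1, 1], [-9, 5]].
Characteristic polynomial det(A - λI) = λ^2 - 4λ + 4 = 0.
Single eigenvalue λ = 2 with algebraic multiplicity 2.
Eigenvector v = (-1,-3); generalized eigenvector w with (A-λI)w=v is (0,-1).
General solution: e^(2t)[c_1·v + c_2·(t·v + w)].

x(t) = -c_1e^(2t) - c_2te^(2t), y(t) = -3c_1e^(2t) - 3c_2te^(2t) - c_2e^(2t)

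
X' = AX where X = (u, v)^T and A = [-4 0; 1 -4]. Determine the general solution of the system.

Coefficient matrix A = [[-4, 0], [1, -4]].
Characteristic polynomial det(A - λI) = λ^2 + 8λ + 16 = 0.
Single eigenvalue λ = -4 with algebraic multiplicity 2.
Eigenvector v = (0,1); generalized eigenvector w with (A-λI)w=v is (1,-3).
General solution: e^(-4t)[K_1·v + K_2·(t·v + w)].

u(t) = K_2e^(-4t), v(t) = K_1e^(-4t) + K_2te^(-4t) - 3K_2e^(-4t)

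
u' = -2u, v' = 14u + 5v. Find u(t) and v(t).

Coefficient matrix A = [[-2, 0], [14, 5]].
Characteristic polynomial det(A - λI) = λ^2 - 3λ - 10 = 0.
Eigenvalues λ = 5, -2.
For λ=5: (A-λI) row 1 is [-7, 0], so an eigenvector is (0, 1).
For λ=-2: (A-λI) row 2 is [14, 7], so an eigenvector is (-1, 2).
General solution: C_1e^(5t)(0,1) + C_2e^(-2t)(-1,2).

u(t) = -C_2e^(-2t), v(t) = C_1e^(5t) + 2C_2e^(-2t)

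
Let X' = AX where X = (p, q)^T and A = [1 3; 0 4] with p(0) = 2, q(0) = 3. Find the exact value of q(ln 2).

A = [[1,3],[0,4]]; eigenvalues λ = 1, 4.
Eigenvectors: (-1,0) for λ=1, (1,1) for λ=4.
From the initial condition, c_1 = 1, c_2 = 3.
q(ln 2) = (1)(2^1)(0) + (3)(2^4)(1) = 48.

48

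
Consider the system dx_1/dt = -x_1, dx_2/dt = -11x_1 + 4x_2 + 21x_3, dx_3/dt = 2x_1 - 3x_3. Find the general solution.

x_1(t) = K_2e^(-t), x_2(t) = K_1e^(4t) - 2K_2e^(-t) - 3K_3e^(-3t), x_3(t) = K_2e^(-t) + K_3e^(-3t)

Coefficient matrix A = [[-1, 0, 0], [-11, 4, 21], [2, 0, -3]].
det(A - λI) = 0 gives eigenvalues λ = 4, -1, -3.
For λ=4: eigenvector (0,1,0).
For λ=-1: eigenvector (1,-2,1).
For λ=-3: eigenvector (0,-3,1).
General solution: K_1e^(4t)(0,1,0) + K_2e^(-t)(1,-2,1) + K_3e^(-3t)(0,-3,1).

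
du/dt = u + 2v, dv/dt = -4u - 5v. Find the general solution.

Coefficient matrix A = [[1, 2], [-4, -5]].
Characteristic polynomial det(A - λI) = λ^2 + 4λ + 3 = 0.
Eigenvalues λ = -1, -3.
For λ=-1: (A-λI) row 1 is [2, 2], so an eigenvector is (1, -1).
For λ=-3: (A-λI) row 1 is [4, 2], so an eigenvector is (1, -2).
General solution: C_1e^(-t)(1,-1) + C_2e^(-3t)(1,-2).

u(t) = C_1e^(-t) + C_2e^(-3t), v(t) = -C_1e^(-t) - 2C_2e^(-3t)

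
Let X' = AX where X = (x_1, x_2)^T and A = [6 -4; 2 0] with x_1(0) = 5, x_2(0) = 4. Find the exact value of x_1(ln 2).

44

A = [[6,-4],[2,0]]; eigenvalues λ = 2, 4.
Eigenvectors: (1,1) for λ=2, (2,1) for λ=4.
From the initial condition, c_1 = 3, c_2 = 1.
x_1(ln 2) = (3)(2^2)(1) + (1)(2^4)(2) = 44.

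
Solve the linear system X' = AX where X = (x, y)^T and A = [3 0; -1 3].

x(t) = c_2e^(3t), y(t) = -c_1e^(3t) - c_2te^(3t) + c_2e^(3t)

Coefficient matrix A = [[3, 0], [-1, 3]].
Characteristic polynomial det(A - λI) = λ^2 - 6λ + 9 = 0.
Single eigenvalue λ = 3 with algebraic multiplicity 2.
Eigenvector v = (0,-1); generalized eigenvector w with (A-λI)w=v is (1,1).
General solution: e^(3t)[c_1·v + c_2·(t·v + w)].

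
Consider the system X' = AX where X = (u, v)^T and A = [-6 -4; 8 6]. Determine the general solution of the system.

u(t) = c_1e^(-2t) - c_2e^(2t), v(t) = -c_1e^(-2t) + 2c_2e^(2t)

Coefficient matrix A = [[-6, -4], [8, 6]].
Characteristic polynomial det(A - λI) = λ^2 - 4 = 0.
Eigenvalues λ = -2, 2.
For λ=-2: (A-λI) row 1 is [-4, -4], so an eigenvector is (1, -1).
For λ=2: (A-λI) row 1 is [-8, -4], so an eigenvector is (-1, 2).
General solution: c_1e^(-2t)(1,-1) + c_2e^(2t)(-1,2).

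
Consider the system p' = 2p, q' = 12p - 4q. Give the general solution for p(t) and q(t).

p(t) = C_1e^(2t), q(t) = 2C_1e^(2t) + C_2e^(-4t)

Coefficient matrix A = [[2, 0], [12, -4]].
Characteristic polynomial det(A - λI) = λ^2 + 2λ - 8 = 0.
Eigenvalues λ = 2, -4.
For λ=2: (A-λI) row 2 is [12, -6], so an eigenvector is (1, 2).
For λ=-4: (A-λI) row 1 is [6, 0], so an eigenvector is (0, 1).
General solution: C_1e^(2t)(1,2) + C_2e^(-4t)(0,1).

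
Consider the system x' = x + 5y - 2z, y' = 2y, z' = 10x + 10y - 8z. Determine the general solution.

x(t) = 2C_1e^(-4t) + C_2e^(2t) + C_3e^(-3t), y(t) = C_2e^(2t), z(t) = 5C_1e^(-4t) + 2C_2e^(2t) + 2C_3e^(-3t)

Coefficient matrix A = [[1, 5, -2], [0, 2, 0], [10, 10, -8]].
det(A - λI) = 0 gives eigenvalues λ = -4, 2, -3.
For λ=-4: eigenvector (2,0,5).
For λ=2: eigenvector (1,1,2).
For λ=-3: eigenvector (1,0,2).
General solution: C_1e^(-4t)(2,0,5) + C_2e^(2t)(1,1,2) + C_3e^(-3t)(1,0,2).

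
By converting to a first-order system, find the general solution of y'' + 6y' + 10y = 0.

y(t) = C_1e^(-3t)cos(t) + C_2e^(-3t)sin(t)

Let x_1 = y, x_2 = y'. Then x_1' = x_2 and x_2' = -10x_1 - 6x_2.
A = [[0,1],[-10,-6]]; det(A-λI) = λ^2 + 6λ + 10.
Eigenvalues λ = -3 ± i.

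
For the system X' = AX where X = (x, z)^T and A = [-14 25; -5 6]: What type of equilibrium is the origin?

A = [[-14,25],[-5,6]]; det(A-λI) = λ^2 + 8λ + 41.
λ = -4 ± 5i: negative real part.

stable spiral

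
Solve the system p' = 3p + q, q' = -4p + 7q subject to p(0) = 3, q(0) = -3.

p(t) = -9te^(5t) + 3e^(5t), q(t) = -18te^(5t) - 3e^(5t)

Coefficient matrix A = [[3, 1], [-4, 7]].
Characteristic polynomial det(A - λI) = λ^2 - 10λ + 25 = 0.
Single eigenvalue λ = 5 with algebraic multiplicity 2.
Eigenvector v = (1,2); generalized eigenvector w with (A-λI)w=v is (-1,-1).
General solution: e^(5t)[K_1·v + K_2·(t·v + w)].
Applying p(0)=3, q(0)=-3 gives K_1=-6, K_2=-9.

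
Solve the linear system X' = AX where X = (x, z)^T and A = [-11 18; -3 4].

x(t) = 2K_1e^(-2t) + 3K_2e^(-5t), z(t) = K_1e^(-2t) + K_2e^(-5t)

Coefficient matrix A = [[-11, 18], [-3, 4]].
Characteristic polynomial det(A - λI) = λ^2 + 7λ + 10 = 0.
Eigenvalues λ = -2, -5.
For λ=-2: (A-λI) row 1 is [-9, 18], so an eigenvector is (2, 1).
For λ=-5: (A-λI) row 1 is [-6, 18], so an eigenvector is (3, 1).
General solution: K_1e^(-2t)(2,1) + K_2e^(-5t)(3,1).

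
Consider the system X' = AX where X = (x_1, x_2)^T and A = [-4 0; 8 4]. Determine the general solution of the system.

Coefficient matrix A = [[-4, 0], [8, 4]].
Characteristic polynomial det(A - λI) = λ^2 - 16 = 0.
Eigenvalues λ = 4, -4.
For λ=4: (A-λI) row 1 is [-8, 0], so an eigenvector is (0, -1).
For λ=-4: (A-λI) row 2 is [8, 8], so an eigenvector is (1, -1).
General solution: K_1e^(4t)(0,-1) + K_2e^(-4t)(1,-1).

x_1(t) = K_2e^(-4t), x_2(t) = -K_1e^(4t) - K_2e^(-4t)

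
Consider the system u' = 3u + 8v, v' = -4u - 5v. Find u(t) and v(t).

Coefficient matrix A = [[3, 8], [-4, -5]].
Characteristic polynomial det(A - λI) = λ^2 + 2λ + 17 = 0.
Eigenvalues λ = -1 ± 4i (complex conjugate pair).
For λ=-1+4i: an eigenvector is (-1,1) - i(1,0) = (-1 - i, 1).
A real fundamental pair from Re and Im of e^((-1+4i)t)v: X_1 = e^(-t)(cos(4t)·(-1,1) + sin(4t)·(1,0)), X_2 = e^(-t)(sin(4t)·(-1,1) - cos(4t)·(1,0)).
General solution: K_1X_1 + K_2X_2.

u(t) = K_1e^(-t)sin(4t) - K_1e^(-t)cos(4t) - K_2e^(-t)sin(4t) - K_2e^(-t)cos(4t), v(t) = K_1e^(-t)cos(4t) + K_2e^(-t)sin(4t)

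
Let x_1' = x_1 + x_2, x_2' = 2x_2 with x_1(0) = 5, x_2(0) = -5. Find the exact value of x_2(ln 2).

A = [[1,1],[0,2]]; eigenvalues λ = 2, 1.
Eigenvectors: (1,1) for λ=2, (-1,0) for λ=1.
From the initial condition, c_1 = -5, c_2 = -10.
x_2(ln 2) = (-5)(2^2)(1) + (-10)(2^1)(0) = -20.

-20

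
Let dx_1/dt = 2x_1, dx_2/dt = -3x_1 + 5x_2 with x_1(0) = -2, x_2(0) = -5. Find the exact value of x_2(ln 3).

-747

A = [[2,0],[-3,5]]; eigenvalues λ = 2, 5.
Eigenvectors: (1,1) for λ=2, (0,-1) for λ=5.
From the initial condition, c_1 = -2, c_2 = 3.
x_2(ln 3) = (-2)(3^2)(1) + (3)(3^5)(-1) = -747.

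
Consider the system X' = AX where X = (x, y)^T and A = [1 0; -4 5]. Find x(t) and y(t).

Coefficient matrix A = [[1, 0], [-4, 5]].
Characteristic polynomial det(A - λI) = λ^2 - 6λ + 5 = 0.
Eigenvalues λ = 5, 1.
For λ=5: (A-λI) row 1 is [-4, 0], so an eigenvector is (0, -1).
For λ=1: (A-λI) row 2 is [-4, 4], so an eigenvector is (1, 1).
General solution: K_1e^(5t)(0,-1) + K_2e^(t)(1,1).

x(t) = K_2e^(t), y(t) = -K_1e^(5t) + K_2e^(t)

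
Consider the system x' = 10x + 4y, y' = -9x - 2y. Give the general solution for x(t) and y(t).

x(t) = -2C_1e^(4t) - 2C_2te^(4t) - C_2e^(4t), y(t) = 3C_1e^(4t) + 3C_2te^(4t) + C_2e^(4t)

Coefficient matrix A = [[10, 4], [-9, -2]].
Characteristic polynomial det(A - λI) = λ^2 - 8λ + 16 = 0.
Single eigenvalue λ = 4 with algebraic multiplicity 2.
Eigenvector v = (-2,3); generalized eigenvector w with (A-λI)w=v is (-1,1).
General solution: e^(4t)[C_1·v + C_2·(t·v + w)].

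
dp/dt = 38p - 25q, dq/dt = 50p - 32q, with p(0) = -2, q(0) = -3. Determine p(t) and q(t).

Coefficient matrix A = [[38, -25], [50, -32]].
Characteristic polynomial det(A - λI) = λ^2 - 6λ + 34 = 0.
Eigenvalues λ = 3 ± 5i (complex conjugate pair).
For λ=3+5i: an eigenvector is (-2,-3) - i(1,1) = (-2 - i, -3 - i).
A real fundamental pair from Re and Im of e^((3+5i)t)v: X_1 = e^(3t)(cos(5t)·(-2,-3) + sin(5t)·(1,1)), X_2 = e^(3t)(sin(5t)·(-2,-3) - cos(5t)·(1,1)).
General solution: c_1X_1 + c_2X_2.
Applying p(0)=-2, q(0)=-3 gives c_1=1, c_2=0.

p(t) = e^(3t)sin(5t) - 2e^(3t)cos(5t), q(t) = e^(3t)sin(5t) - 3e^(3t)cos(5t)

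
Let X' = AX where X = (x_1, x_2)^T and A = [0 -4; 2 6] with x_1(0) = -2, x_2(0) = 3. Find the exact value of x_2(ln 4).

A = [[0,-4],[2,6]]; eigenvalues λ = 4, 2.
Eigenvectors: (-1,1) for λ=4, (2,-1) for λ=2.
From the initial condition, c_1 = 4, c_2 = 1.
x_2(ln 4) = (4)(4^4)(1) + (1)(4^2)(-1) = 1008.

1008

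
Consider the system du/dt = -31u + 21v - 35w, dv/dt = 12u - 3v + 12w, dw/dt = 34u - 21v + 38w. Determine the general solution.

Coefficient matrix A = [[-31, 21, -35], [12, -3, 12], [34, -21, 38]].
det(A - λI) = 0 gives eigenvalues λ = 4, -3, 3.
For λ=4: eigenvector (-1,0,1).
For λ=-3: eigenvector (-3,1,3).
For λ=3: eigenvector (-7,2,8).
General solution: K_1e^(4t)(-1,0,1) + K_2e^(-3t)(-3,1,3) + K_3e^(3t)(-7,2,8).

u(t) = -K_1e^(4t) - 3K_2e^(-3t) - 7K_3e^(3t), v(t) = K_2e^(-3t) + 2K_3e^(3t), w(t) = K_1e^(4t) + 3K_2e^(-3t) + 8K_3e^(3t)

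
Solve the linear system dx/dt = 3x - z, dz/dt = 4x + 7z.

Coefficient matrix A = [[3, -1], [4, 7]].
Characteristic polynomial det(A - λI) = λ^2 - 10λ + 25 = 0.
Single eigenvalue λ = 5 with algebraic multiplicity 2.
Eigenvector v = (-1,2); generalized eigenvector w with (A-λI)w=v is (1,-1).
General solution: e^(5t)[c_1·v + c_2·(t·v + w)].

x(t) = -c_1e^(5t) - c_2te^(5t) + c_2e^(5t), z(t) = 2c_1e^(5t) + 2c_2te^(5t) - c_2e^(5t)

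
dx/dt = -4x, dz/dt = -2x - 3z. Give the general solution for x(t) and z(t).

x(t) = K_1e^(-4t), z(t) = 2K_1e^(-4t) + K_2e^(-3t)

Coefficient matrix A = [[-4, 0], [-2, -3]].
Characteristic polynomial det(A - λI) = λ^2 + 7λ + 12 = 0.
Eigenvalues λ = -4, -3.
For λ=-4: (A-λI) row 2 is [-2, 1], so an eigenvector is (1, 2).
For λ=-3: (A-λI) row 1 is [-1, 0], so an eigenvector is (0, 1).
General solution: K_1e^(-4t)(1,2) + K_2e^(-3t)(0,1).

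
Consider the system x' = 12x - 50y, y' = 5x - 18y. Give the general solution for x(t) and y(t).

x(t) = C_1e^(-3t)sin(5t) - 3C_1e^(-3t)cos(5t) - 3C_2e^(-3t)sin(5t) - C_2e^(-3t)cos(5t), y(t) = -C_1e^(-3t)cos(5t) - C_2e^(-3t)sin(5t)

Coefficient matrix A = [[12, -50], [5, -18]].
Characteristic polynomial det(A - λI) = λ^2 + 6λ + 34 = 0.
Eigenvalues λ = -3 ± 5i (complex conjugate pair).
For λ=-3+5i: an eigenvector is (-3,-1) - i(1,0) = (-3 - i, -1).
A real fundamental pair from Re and Im of e^((-3+5i)t)v: X_1 = e^(-3t)(cos(5t)·(-3,-1) + sin(5t)·(1,0)), X_2 = e^(-3t)(sin(5t)·(-3,-1) - cos(5t)·(1,0)).
General solution: C_1X_1 + C_2X_2.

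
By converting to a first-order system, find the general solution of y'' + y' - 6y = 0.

y(t) = C_1e^(-3t) + C_2e^(2t)

Let x_1 = y, x_2 = y'. Then x_1' = x_2 and x_2' = 6x_1 - x_2.
A = [[0,1],[6,-1]]; det(A-λI) = λ^2 + λ - 6.
Eigenvalues λ = -3, 2 with eigenvectors (1,-3), (1,2).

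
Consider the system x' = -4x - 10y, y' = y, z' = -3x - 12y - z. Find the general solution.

x(t) = C_1e^(-4t) - 2C_3e^(t), y(t) = C_3e^(t), z(t) = C_1e^(-4t) + C_2e^(-t) - 3C_3e^(t)

Coefficient matrix A = [[-4, -10, 0], [0, 1, 0], [-3, -12, -1]].
det(A - λI) = 0 gives eigenvalues λ = -4, -1, 1.
For λ=-4: eigenvector (1,0,1).
For λ=-1: eigenvector (0,0,1).
For λ=1: eigenvector (-2,1,-3).
General solution: C_1e^(-4t)(1,0,1) + C_2e^(-t)(0,0,1) + C_3e^(t)(-2,1,-3).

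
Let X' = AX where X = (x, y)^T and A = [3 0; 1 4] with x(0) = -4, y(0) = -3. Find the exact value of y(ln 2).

-80

A = [[3,0],[1,4]]; eigenvalues λ = 4, 3.
Eigenvectors: (0,1) for λ=4, (-1,1) for λ=3.
From the initial condition, c_1 = -7, c_2 = 4.
y(ln 2) = (-7)(2^4)(1) + (4)(2^3)(1) = -80.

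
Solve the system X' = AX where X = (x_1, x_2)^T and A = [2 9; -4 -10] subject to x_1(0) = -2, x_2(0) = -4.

x_1(t) = -48te^(-4t) - 2e^(-4t), x_2(t) = 32te^(-4t) - 4e^(-4t)

Coefficient matrix A = [[2, 9], [-4, -10]].
Characteristic polynomial det(A - λI) = λ^2 + 8λ + 16 = 0.
Single eigenvalue λ = -4 with algebraic multiplicity 2.
Eigenvector v = (3,-2); generalized eigenvector w with (A-λI)w=v is (2,-1).
General solution: e^(-4t)[c_1·v + c_2·(t·v + w)].
Applying x_1(0)=-2, x_2(0)=-4 gives c_1=10, c_2=-16.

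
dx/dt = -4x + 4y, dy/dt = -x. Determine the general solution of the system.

Coefficient matrix A = [[-4, 4], [-1, 0]].
Characteristic polynomial det(A - λI) = λ^2 + 4λ + 4 = 0.
Single eigenvalue λ = -2 with algebraic multiplicity 2.
Eigenvector v = (-2,-1); generalized eigenvector w with (A-λI)w=v is (3,1).
General solution: e^(-2t)[C_1·v + C_2·(t·v + w)].

x(t) = -2C_1e^(-2t) - 2C_2te^(-2t) + 3C_2e^(-2t), y(t) = -C_1e^(-2t) - C_2te^(-2t) + C_2e^(-2t)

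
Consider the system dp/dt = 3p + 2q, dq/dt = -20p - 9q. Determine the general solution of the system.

p(t) = C_1e^(-3t)sin(2t) - C_2e^(-3t)cos(2t), q(t) = -3C_1e^(-3t)sin(2t) + C_1e^(-3t)cos(2t) + C_2e^(-3t)sin(2t) + 3C_2e^(-3t)cos(2t)

Coefficient matrix A = [[3, 2], [-20, -9]].
Characteristic polynomial det(A - λI) = λ^2 + 6λ + 13 = 0.
Eigenvalues λ = -3 ± 2i (complex conjugate pair).
For λ=-3+2i: an eigenvector is (0,1) - i(1,-3) = (0 - i, 1 + 3i).
A real fundamental pair from Re and Im of e^((-3+2i)t)v: X_1 = e^(-3t)(cos(2t)·(0,1) + sin(2t)·(1,-3)), X_2 = e^(-3t)(sin(2t)·(0,1) - cos(2t)·(1,-3)).
General solution: C_1X_1 + C_2X_2.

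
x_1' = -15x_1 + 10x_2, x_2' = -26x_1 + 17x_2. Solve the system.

Coefficient matrix A = [[-15, 10], [-26, 17]].
Characteristic polynomial det(A - λI) = λ^2 - 2λ + 5 = 0.
Eigenvalues λ = 1 ± 2i (complex conjugate pair).
For λ=1+2i: an eigenvector is (1,2) - i(2,3) = (1 - 2i, 2 - 3i).
A real fundamental pair from Re and Im of e^((1+2i)t)v: X_1 = e^(t)(cos(2t)·(1,2) + sin(2t)·(2,3)), X_2 = e^(t)(sin(2t)·(1,2) - cos(2t)·(2,3)).
General solution: C_1X_1 + C_2X_2.

x_1(t) = 2C_1e^(t)sin(2t) + C_1e^(t)cos(2t) + C_2e^(t)sin(2t) - 2C_2e^(t)cos(2t), x_2(t) = 3C_1e^(t)sin(2t) + 2C_1e^(t)cos(2t) + 2C_2e^(t)sin(2t) - 3C_2e^(t)cos(2t)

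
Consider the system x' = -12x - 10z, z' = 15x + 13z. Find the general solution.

x(t) = -2c_1e^(3t) + c_2e^(-2t), z(t) = 3c_1e^(3t) - c_2e^(-2t)

Coefficient matrix A = [[-12, -10], [15, 13]].
Characteristic polynomial det(A - λI) = λ^2 - λ - 6 = 0.
Eigenvalues λ = 3, -2.
For λ=3: (A-λI) row 1 is [-15, -10], so an eigenvector is (-2, 3).
For λ=-2: (A-λI) row 1 is [-10, -10], so an eigenvector is (1, -1).
General solution: c_1e^(3t)(-2,3) + c_2e^(-2t)(1,-1).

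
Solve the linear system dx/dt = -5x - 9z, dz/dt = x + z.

Coefficient matrix A = [[-5, -9], [1, 1]].
Characteristic polynomial det(A - λI) = λ^2 + 4λ + 4 = 0.
Single eigenvalue λ = -2 with algebraic multiplicity 2.
Eigenvector v = (-3,1); generalized eigenvector w with (A-λI)w=v is (1,0).
General solution: e^(-2t)[C_1·v + C_2·(t·v + w)].

x(t) = -3C_1e^(-2t) - 3C_2te^(-2t) + C_2e^(-2t), z(t) = C_1e^(-2t) + C_2te^(-2t)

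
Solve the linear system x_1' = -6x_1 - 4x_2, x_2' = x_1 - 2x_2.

x_1(t) = -2C_1e^(-4t) - 2C_2te^(-4t) - 3C_2e^(-4t), x_2(t) = C_1e^(-4t) + C_2te^(-4t) + 2C_2e^(-4t)

Coefficient matrix A = [[-6, -4], [1, -2]].
Characteristic polynomial det(A - λI) = λ^2 + 8λ + 16 = 0.
Single eigenvalue λ = -4 with algebraic multiplicity 2.
Eigenvector v = (-2,1); generalized eigenvector w with (A-λI)w=v is (-3,2).
General solution: e^(-4t)[C_1·v + C_2·(t·v + w)].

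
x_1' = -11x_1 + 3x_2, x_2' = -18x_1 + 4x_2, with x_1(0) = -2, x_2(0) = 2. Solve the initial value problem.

x_1(t) = 6e^(-2t) - 8e^(-5t), x_2(t) = 18e^(-2t) - 16e^(-5t)

Coefficient matrix A = [[-11, 3], [-18, 4]].
Characteristic polynomial det(A - λI) = λ^2 + 7λ + 10 = 0.
Eigenvalues λ = -5, -2.
For λ=-5: (A-λI) row 1 is [-6, 3], so an eigenvector is (-1, -2).
For λ=-2: (A-λI) row 1 is [-9, 3], so an eigenvector is (1, 3).
General solution: C_1e^(-5t)(-1,-2) + C_2e^(-2t)(1,3).
Applying x_1(0)=-2, x_2(0)=2 gives C_1=8, C_2=6.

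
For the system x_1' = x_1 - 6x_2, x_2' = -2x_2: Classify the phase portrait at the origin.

saddle

A = [[1,-6],[0,-2]]; det(A-λI) = λ^2 + λ - 2.
λ = -2, 1: opposite signs.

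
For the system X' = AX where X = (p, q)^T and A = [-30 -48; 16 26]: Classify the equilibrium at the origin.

saddle

A = [[-30,-48],[16,26]]; det(A-λI) = λ^2 + 4λ - 12.
λ = 2, -6: opposite signs.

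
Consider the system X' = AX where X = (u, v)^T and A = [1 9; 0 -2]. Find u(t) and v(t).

Coefficient matrix A = [[1, 9], [0, -2]].
Characteristic polynomial det(A - λI) = λ^2 + λ - 2 = 0.
Eigenvalues λ = -2, 1.
For λ=-2: (A-λI) row 1 is [3, 9], so an eigenvector is (-3, 1).
For λ=1: (A-λI) row 1 is [0, 9], so an eigenvector is (-1, 0).
General solution: C_1e^(-2t)(-3,1) + C_2e^(t)(-1,0).

u(t) = -3C_1e^(-2t) - C_2e^(t), v(t) = C_1e^(-2t)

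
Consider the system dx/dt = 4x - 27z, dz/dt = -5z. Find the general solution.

Coefficient matrix A = [[4, -27], [0, -5]].
Characteristic polynomial det(A - λI) = λ^2 + λ - 20 = 0.
Eigenvalues λ = 4, -5.
For λ=4: (A-λI) row 1 is [0, -27], so an eigenvector is (1, 0).
For λ=-5: (A-λI) row 1 is [9, -27], so an eigenvector is (3, 1).
General solution: K_1e^(4t)(1,0) + K_2e^(-5t)(3,1).

x(t) = K_1e^(4t) + 3K_2e^(-5t), z(t) = K_2e^(-5t)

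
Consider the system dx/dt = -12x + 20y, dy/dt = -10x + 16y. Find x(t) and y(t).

Coefficient matrix A = [[-12, 20], [-10, 16]].
Characteristic polynomial det(A - λI) = λ^2 - 4λ + 8 = 0.
Eigenvalues λ = 2 ± 2i (complex conjugate pair).
For λ=2+2i: an eigenvector is (1,1) - i(3,2) = (1 - 3i, 1 - 2i).
A real fundamental pair from Re and Im of e^((2+2i)t)v: X_1 = e^(2t)(cos(2t)·(1,1) + sin(2t)·(3,2)), X_2 = e^(2t)(sin(2t)·(1,1) - cos(2t)·(3,2)).
General solution: c_1X_1 + c_2X_2.

x(t) = 3c_1e^(2t)sin(2t) + c_1e^(2t)cos(2t) + c_2e^(2t)sin(2t) - 3c_2e^(2t)cos(2t), y(t) = 2c_1e^(2t)sin(2t) + c_1e^(2t)cos(2t) + c_2e^(2t)sin(2t) - 2c_2e^(2t)cos(2t)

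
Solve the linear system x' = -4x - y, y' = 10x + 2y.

x(t) = C_1e^(-t)sin(t) - C_2e^(-t)cos(t), y(t) = -3C_1e^(-t)sin(t) - C_1e^(-t)cos(t) - C_2e^(-t)sin(t) + 3C_2e^(-t)cos(t)

Coefficient matrix A = [[-4, -1], [10, 2]].
Characteristic polynomial det(A - λI) = λ^2 + 2λ + 2 = 0.
Eigenvalues λ = -1 ± i (complex conjugate pair).
For λ=-1+i: an eigenvector is (0,-1) - i(1,-3) = (0 - i, -1 + 3i).
A real fundamental pair from Re and Im of e^((-1+i)t)v: X_1 = e^(-t)(cos(t)·(0,-1) + sin(t)·(1,-3)), X_2 = e^(-t)(sin(t)·(0,-1) - cos(t)·(1,-3)).
General solution: C_1X_1 + C_2X_2.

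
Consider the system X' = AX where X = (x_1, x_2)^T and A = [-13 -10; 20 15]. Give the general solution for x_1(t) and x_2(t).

x_1(t) = 2c_1e^(t)sin(2t) - c_1e^(t)cos(2t) - c_2e^(t)sin(2t) - 2c_2e^(t)cos(2t), x_2(t) = -3c_1e^(t)sin(2t) + c_1e^(t)cos(2t) + c_2e^(t)sin(2t) + 3c_2e^(t)cos(2t)

Coefficient matrix A = [[-13, -10], [20, 15]].
Characteristic polynomial det(A - λI) = λ^2 - 2λ + 5 = 0.
Eigenvalues λ = 1 ± 2i (complex conjugate pair).
For λ=1+2i: an eigenvector is (-1,1) - i(2,-3) = (-1 - 2i, 1 + 3i).
A real fundamental pair from Re and Im of e^((1+2i)t)v: X_1 = e^(t)(cos(2t)·(-1,1) + sin(2t)·(2,-3)), X_2 = e^(t)(sin(2t)·(-1,1) - cos(2t)·(2,-3)).
General solution: c_1X_1 + c_2X_2.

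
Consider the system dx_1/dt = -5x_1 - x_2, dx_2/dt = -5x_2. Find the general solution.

x_1(t) = C_1e^(-5t) + C_2te^(-5t) - C_2e^(-5t), x_2(t) = -C_2e^(-5t)

Coefficient matrix A = [[-5, -1], [0, -5]].
Characteristic polynomial det(A - λI) = λ^2 + 10λ + 25 = 0.
Single eigenvalue λ = -5 with algebraic multiplicity 2.
Eigenvector v = (1,0); generalized eigenvector w with (A-λI)w=v is (-1,-1).
General solution: e^(-5t)[C_1·v + C_2·(t·v + w)].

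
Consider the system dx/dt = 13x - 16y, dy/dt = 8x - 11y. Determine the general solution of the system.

x(t) = C_1e^(-3t) + 2C_2e^(5t), y(t) = C_1e^(-3t) + C_2e^(5t)

Coefficient matrix A = [[13, -16], [8, -11]].
Characteristic polynomial det(A - λI) = λ^2 - 2λ - 15 = 0.
Eigenvalues λ = -3, 5.
For λ=-3: (A-λI) row 1 is [16, -16], so an eigenvector is (1, 1).
For λ=5: (A-λI) row 1 is [8, -16], so an eigenvector is (2, 1).
General solution: C_1e^(-3t)(1,1) + C_2e^(5t)(2,1).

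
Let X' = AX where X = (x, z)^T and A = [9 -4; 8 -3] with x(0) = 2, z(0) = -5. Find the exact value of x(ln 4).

9188

A = [[9,-4],[8,-3]]; eigenvalues λ = 1, 5.
Eigenvectors: (-1,-2) for λ=1, (1,1) for λ=5.
From the initial condition, c_1 = 7, c_2 = 9.
x(ln 4) = (7)(4^1)(-1) + (9)(4^5)(1) = 9188.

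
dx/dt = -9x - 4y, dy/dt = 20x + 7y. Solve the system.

Coefficient matrix A = [[-9, -4], [20, 7]].
Characteristic polynomial det(A - λI) = λ^2 + 2λ + 17 = 0.
Eigenvalues λ = -1 ± 4i (complex conjugate pair).
For λ=-1+4i: an eigenvector is (0,-1) - i(1,-2) = (0 - i, -1 + 2i).
A real fundamental pair from Re and Im of e^((-1+4i)t)v: X_1 = e^(-t)(cos(4t)·(0,-1) + sin(4t)·(1,-2)), X_2 = e^(-t)(sin(4t)·(0,-1) - cos(4t)·(1,-2)).
General solution: c_1X_1 + c_2X_2.

x(t) = c_1e^(-t)sin(4t) - c_2e^(-t)cos(4t), y(t) = -2c_1e^(-t)sin(4t) - c_1e^(-t)cos(4t) - c_2e^(-t)sin(4t) + 2c_2e^(-t)cos(4t)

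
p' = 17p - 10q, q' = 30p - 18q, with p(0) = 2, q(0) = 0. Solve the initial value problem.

Coefficient matrix A = [[17, -10], [30, -18]].
Characteristic polynomial det(A - λI) = λ^2 + λ - 6 = 0.
Eigenvalues λ = 2, -3.
For λ=2: (A-λI) row 1 is [15, -10], so an eigenvector is (-2, -3).
For λ=-3: (A-λI) row 1 is [20, -10], so an eigenvector is (1, 2).
General solution: K_1e^(2t)(-2,-3) + K_2e^(-3t)(1,2).
Applying p(0)=2, q(0)=0 gives K_1=-4, K_2=-6.

p(t) = 8e^(2t) - 6e^(-3t), q(t) = 12e^(2t) - 12e^(-3t)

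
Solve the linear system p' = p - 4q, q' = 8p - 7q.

Coefficient matrix A = [[1, -4], [8, -7]].
Characteristic polynomial det(A - λI) = λ^2 + 6λ + 25 = 0.
Eigenvalues λ = -3 ± 4i (complex conjugate pair).
For λ=-3+4i: an eigenvector is (0,1) - i(-1,-1) = (0 + i, 1 + i).
A real fundamental pair from Re and Im of e^((-3+4i)t)v: X_1 = e^(-3t)(cos(4t)·(0,1) + sin(4t)·(-1,-1)), X_2 = e^(-3t)(sin(4t)·(0,1) - cos(4t)·(-1,-1)).
General solution: K_1X_1 + K_2X_2.

p(t) = -K_1e^(-3t)sin(4t) + K_2e^(-3t)cos(4t), q(t) = -K_1e^(-3t)sin(4t) + K_1e^(-3t)cos(4t) + K_2e^(-3t)sin(4t) + K_2e^(-3t)cos(4t)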